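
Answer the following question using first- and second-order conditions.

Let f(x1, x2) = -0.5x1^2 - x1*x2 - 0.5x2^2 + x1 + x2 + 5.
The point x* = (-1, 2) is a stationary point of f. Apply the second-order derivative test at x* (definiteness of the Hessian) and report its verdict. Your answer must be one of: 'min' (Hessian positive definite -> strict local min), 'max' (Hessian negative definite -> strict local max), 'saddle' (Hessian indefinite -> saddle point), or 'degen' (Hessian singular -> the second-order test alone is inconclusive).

Compute the Hessian H = grad^2 f:
  H = [[-1, -1], [-1, -1]]
Verify stationarity: grad f(x*) = H x* + g = (0, 0).
Eigenvalues of H: -2, 0.
H has a zero eigenvalue (singular; negative semidefinite but not definite), so H is neither positive definite, negative definite, nor indefinite. The second-order test alone is inconclusive -> degen.
(Indeed, f is constant along the null direction of H through x*, so x* is not a strict local extremum.)

degen


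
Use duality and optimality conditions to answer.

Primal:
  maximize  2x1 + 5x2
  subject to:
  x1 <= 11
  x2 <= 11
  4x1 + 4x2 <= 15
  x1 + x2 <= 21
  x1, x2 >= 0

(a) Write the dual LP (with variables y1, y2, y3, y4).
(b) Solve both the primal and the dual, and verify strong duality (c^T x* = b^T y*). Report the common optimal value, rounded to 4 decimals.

The standard primal-dual pair for 'max c^T x s.t. A x <= b, x >= 0' is:
  Dual:  min b^T y  s.t.  A^T y >= c,  y >= 0.

So the dual LP is:
  minimize  11y1 + 11y2 + 15y3 + 21y4
  subject to:
    y1 + 4y3 + y4 >= 2
    y2 + 4y3 + y4 >= 5
    y1, y2, y3, y4 >= 0

Solving the primal: x* = (0, 3.75).
  primal value c^T x* = 18.75.
Solving the dual: y* = (0, 0, 1.25, 0).
  dual value b^T y* = 18.75.
Strong duality: c^T x* = b^T y*. Confirmed.

18.75


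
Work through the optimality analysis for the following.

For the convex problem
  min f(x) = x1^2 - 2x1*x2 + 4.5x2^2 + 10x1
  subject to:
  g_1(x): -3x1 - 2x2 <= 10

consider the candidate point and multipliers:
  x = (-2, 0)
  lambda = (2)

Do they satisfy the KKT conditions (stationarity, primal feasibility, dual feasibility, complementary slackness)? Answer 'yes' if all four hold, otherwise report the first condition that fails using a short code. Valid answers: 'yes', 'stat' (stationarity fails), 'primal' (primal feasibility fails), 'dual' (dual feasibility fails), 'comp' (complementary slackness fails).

Gradient of f: grad f(x) = Q x + c = (6, 4)
Constraint values g_i(x) = a_i^T x - b_i:
  g_1((-2, 0)) = -4
Stationarity residual: grad f(x) + sum_i lambda_i a_i = (0, 0)
  -> stationarity OK
Primal feasibility (all g_i <= 0): OK
Dual feasibility (all lambda_i >= 0): OK
Complementary slackness (lambda_i * g_i(x) = 0 for all i): FAILS

Verdict: the first failing condition is complementary_slackness -> comp.

comp


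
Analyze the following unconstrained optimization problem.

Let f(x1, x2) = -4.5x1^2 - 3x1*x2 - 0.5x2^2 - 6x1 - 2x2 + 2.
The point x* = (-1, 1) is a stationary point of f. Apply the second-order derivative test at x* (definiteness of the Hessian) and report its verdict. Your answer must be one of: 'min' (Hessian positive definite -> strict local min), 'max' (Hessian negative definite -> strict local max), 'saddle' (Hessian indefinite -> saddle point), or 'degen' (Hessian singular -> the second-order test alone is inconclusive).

Compute the Hessian H = grad^2 f:
  H = [[-9, -3], [-3, -1]]
Verify stationarity: grad f(x*) = H x* + g = (0, 0).
Eigenvalues of H: -10, 0.
H has a zero eigenvalue (singular; negative semidefinite but not definite), so H is neither positive definite, negative definite, nor indefinite. The second-order test alone is inconclusive -> degen.
(Indeed, f is constant along the null direction of H through x*, so x* is not a strict local extremum.)

degen


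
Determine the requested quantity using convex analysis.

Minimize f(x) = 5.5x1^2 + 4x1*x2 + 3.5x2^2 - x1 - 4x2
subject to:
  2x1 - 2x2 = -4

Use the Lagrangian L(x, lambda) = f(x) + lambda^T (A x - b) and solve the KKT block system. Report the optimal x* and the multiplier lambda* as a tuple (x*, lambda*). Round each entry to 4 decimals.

Form the Lagrangian:
  L(x, lambda) = (1/2) x^T Q x + c^T x + lambda^T (A x - b)
Stationarity (grad_x L = 0): Q x + c + A^T lambda = 0.
Primal feasibility: A x = b.

This gives the KKT block system:
  [ Q   A^T ] [ x     ]   [-c ]
  [ A    0  ] [ lambda ] = [ b ]

Solving the linear system:
  x*      = (-0.6538, 1.3462)
  lambda* = (1.4038)
  f(x*)   = 0.4423

x* = (-0.6538, 1.3462), lambda* = (1.4038)


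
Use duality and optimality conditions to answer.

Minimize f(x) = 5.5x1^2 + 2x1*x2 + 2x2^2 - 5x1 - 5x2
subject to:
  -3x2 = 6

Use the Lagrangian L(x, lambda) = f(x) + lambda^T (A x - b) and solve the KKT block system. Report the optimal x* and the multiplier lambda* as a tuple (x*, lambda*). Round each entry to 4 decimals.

Form the Lagrangian:
  L(x, lambda) = (1/2) x^T Q x + c^T x + lambda^T (A x - b)
Stationarity (grad_x L = 0): Q x + c + A^T lambda = 0.
Primal feasibility: A x = b.

This gives the KKT block system:
  [ Q   A^T ] [ x     ]   [-c ]
  [ A    0  ] [ lambda ] = [ b ]

Solving the linear system:
  x*      = (0.8182, -2)
  lambda* = (-3.7879)
  f(x*)   = 14.3182

x* = (0.8182, -2), lambda* = (-3.7879)


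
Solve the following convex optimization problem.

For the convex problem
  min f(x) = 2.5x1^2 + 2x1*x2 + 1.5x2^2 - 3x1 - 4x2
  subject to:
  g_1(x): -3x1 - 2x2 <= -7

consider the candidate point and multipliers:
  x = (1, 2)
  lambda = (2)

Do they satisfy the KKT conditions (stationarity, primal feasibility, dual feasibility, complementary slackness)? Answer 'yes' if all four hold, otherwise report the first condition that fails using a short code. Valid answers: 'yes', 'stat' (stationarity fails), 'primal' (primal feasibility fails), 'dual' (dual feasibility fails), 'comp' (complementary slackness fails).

Gradient of f: grad f(x) = Q x + c = (6, 4)
Constraint values g_i(x) = a_i^T x - b_i:
  g_1((1, 2)) = 0
Stationarity residual: grad f(x) + sum_i lambda_i a_i = (0, 0)
  -> stationarity OK
Primal feasibility (all g_i <= 0): OK
Dual feasibility (all lambda_i >= 0): OK
Complementary slackness (lambda_i * g_i(x) = 0 for all i): OK

Verdict: yes, KKT holds.

yes


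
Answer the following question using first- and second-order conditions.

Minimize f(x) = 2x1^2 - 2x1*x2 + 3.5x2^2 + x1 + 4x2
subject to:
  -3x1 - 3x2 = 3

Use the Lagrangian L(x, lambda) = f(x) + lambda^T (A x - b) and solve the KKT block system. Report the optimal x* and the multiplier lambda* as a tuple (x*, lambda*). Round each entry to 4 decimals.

Form the Lagrangian:
  L(x, lambda) = (1/2) x^T Q x + c^T x + lambda^T (A x - b)
Stationarity (grad_x L = 0): Q x + c + A^T lambda = 0.
Primal feasibility: A x = b.

This gives the KKT block system:
  [ Q   A^T ] [ x     ]   [-c ]
  [ A    0  ] [ lambda ] = [ b ]

Solving the linear system:
  x*      = (-0.4, -0.6)
  lambda* = (0.2)
  f(x*)   = -1.7

x* = (-0.4, -0.6), lambda* = (0.2)


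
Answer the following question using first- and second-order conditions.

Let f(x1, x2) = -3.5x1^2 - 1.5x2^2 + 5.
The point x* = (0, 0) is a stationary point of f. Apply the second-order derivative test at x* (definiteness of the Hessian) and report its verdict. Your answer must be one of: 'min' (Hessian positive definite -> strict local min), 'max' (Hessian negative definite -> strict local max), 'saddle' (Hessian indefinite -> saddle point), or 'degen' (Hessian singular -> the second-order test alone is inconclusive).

Compute the Hessian H = grad^2 f:
  H = [[-7, 0], [0, -3]]
Verify stationarity: grad f(x*) = H x* + g = (0, 0).
Eigenvalues of H: -7, -3.
Both eigenvalues < 0, so H is negative definite -> x* is a strict local max.

max


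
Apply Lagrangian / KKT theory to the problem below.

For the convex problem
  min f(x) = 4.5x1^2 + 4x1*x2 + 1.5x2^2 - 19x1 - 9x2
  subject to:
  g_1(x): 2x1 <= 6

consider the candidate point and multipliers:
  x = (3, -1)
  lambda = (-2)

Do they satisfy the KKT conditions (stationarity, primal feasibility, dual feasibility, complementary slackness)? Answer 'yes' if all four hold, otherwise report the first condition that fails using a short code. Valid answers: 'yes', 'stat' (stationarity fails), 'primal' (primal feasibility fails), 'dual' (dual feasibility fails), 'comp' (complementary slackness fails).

Gradient of f: grad f(x) = Q x + c = (4, 0)
Constraint values g_i(x) = a_i^T x - b_i:
  g_1((3, -1)) = 0
Stationarity residual: grad f(x) + sum_i lambda_i a_i = (0, 0)
  -> stationarity OK
Primal feasibility (all g_i <= 0): OK
Dual feasibility (all lambda_i >= 0): FAILS
Complementary slackness (lambda_i * g_i(x) = 0 for all i): OK

Verdict: the first failing condition is dual_feasibility -> dual.

dual


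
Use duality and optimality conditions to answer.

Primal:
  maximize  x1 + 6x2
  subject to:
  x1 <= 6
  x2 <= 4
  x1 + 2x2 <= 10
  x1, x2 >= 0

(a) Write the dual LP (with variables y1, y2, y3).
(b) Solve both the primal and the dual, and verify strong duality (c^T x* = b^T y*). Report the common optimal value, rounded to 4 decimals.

The standard primal-dual pair for 'max c^T x s.t. A x <= b, x >= 0' is:
  Dual:  min b^T y  s.t.  A^T y >= c,  y >= 0.

So the dual LP is:
  minimize  6y1 + 4y2 + 10y3
  subject to:
    y1 + y3 >= 1
    y2 + 2y3 >= 6
    y1, y2, y3 >= 0

Solving the primal: x* = (2, 4).
  primal value c^T x* = 26.
Solving the dual: y* = (0, 4, 1).
  dual value b^T y* = 26.
Strong duality: c^T x* = b^T y*. Confirmed.

26


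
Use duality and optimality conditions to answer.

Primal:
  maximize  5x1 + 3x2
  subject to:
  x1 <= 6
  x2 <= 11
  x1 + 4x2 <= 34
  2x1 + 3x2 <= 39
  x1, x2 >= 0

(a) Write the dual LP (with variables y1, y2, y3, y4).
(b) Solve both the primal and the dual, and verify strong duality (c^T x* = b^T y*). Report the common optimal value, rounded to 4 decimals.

The standard primal-dual pair for 'max c^T x s.t. A x <= b, x >= 0' is:
  Dual:  min b^T y  s.t.  A^T y >= c,  y >= 0.

So the dual LP is:
  minimize  6y1 + 11y2 + 34y3 + 39y4
  subject to:
    y1 + y3 + 2y4 >= 5
    y2 + 4y3 + 3y4 >= 3
    y1, y2, y3, y4 >= 0

Solving the primal: x* = (6, 7).
  primal value c^T x* = 51.
Solving the dual: y* = (4.25, 0, 0.75, 0).
  dual value b^T y* = 51.
Strong duality: c^T x* = b^T y*. Confirmed.

51


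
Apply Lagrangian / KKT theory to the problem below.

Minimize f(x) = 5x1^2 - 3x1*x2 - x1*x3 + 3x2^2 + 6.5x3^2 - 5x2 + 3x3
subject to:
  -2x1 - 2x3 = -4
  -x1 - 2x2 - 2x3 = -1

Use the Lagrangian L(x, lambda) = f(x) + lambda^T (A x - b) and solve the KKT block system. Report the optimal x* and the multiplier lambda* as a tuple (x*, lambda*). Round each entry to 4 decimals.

Form the Lagrangian:
  L(x, lambda) = (1/2) x^T Q x + c^T x + lambda^T (A x - b)
Stationarity (grad_x L = 0): Q x + c + A^T lambda = 0.
Primal feasibility: A x = b.

This gives the KKT block system:
  [ Q   A^T ] [ x     ]   [-c ]
  [ A    0  ] [ lambda ] = [ b ]

Solving the linear system:
  x*      = (1.4255, -0.7872, 0.5745)
  lambda* = (11.5213, -7)
  f(x*)   = 22.3723

x* = (1.4255, -0.7872, 0.5745), lambda* = (11.5213, -7)


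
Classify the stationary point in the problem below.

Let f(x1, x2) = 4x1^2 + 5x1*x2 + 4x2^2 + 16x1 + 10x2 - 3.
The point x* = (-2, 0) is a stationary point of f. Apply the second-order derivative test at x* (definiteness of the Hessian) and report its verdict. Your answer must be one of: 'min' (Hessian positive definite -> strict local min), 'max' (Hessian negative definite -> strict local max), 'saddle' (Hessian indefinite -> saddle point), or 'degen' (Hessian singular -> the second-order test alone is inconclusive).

Compute the Hessian H = grad^2 f:
  H = [[8, 5], [5, 8]]
Verify stationarity: grad f(x*) = H x* + g = (0, 0).
Eigenvalues of H: 3, 13.
Both eigenvalues > 0, so H is positive definite -> x* is a strict local min.

min


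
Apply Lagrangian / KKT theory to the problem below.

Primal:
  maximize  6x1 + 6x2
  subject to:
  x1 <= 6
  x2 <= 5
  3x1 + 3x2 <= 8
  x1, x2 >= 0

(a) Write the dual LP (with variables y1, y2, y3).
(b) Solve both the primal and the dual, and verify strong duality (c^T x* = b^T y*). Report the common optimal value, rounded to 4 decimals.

The standard primal-dual pair for 'max c^T x s.t. A x <= b, x >= 0' is:
  Dual:  min b^T y  s.t.  A^T y >= c,  y >= 0.

So the dual LP is:
  minimize  6y1 + 5y2 + 8y3
  subject to:
    y1 + 3y3 >= 6
    y2 + 3y3 >= 6
    y1, y2, y3 >= 0

Solving the primal: x* = (2.6667, 0).
  primal value c^T x* = 16.
Solving the dual: y* = (0, 0, 2).
  dual value b^T y* = 16.
Strong duality: c^T x* = b^T y*. Confirmed.

16


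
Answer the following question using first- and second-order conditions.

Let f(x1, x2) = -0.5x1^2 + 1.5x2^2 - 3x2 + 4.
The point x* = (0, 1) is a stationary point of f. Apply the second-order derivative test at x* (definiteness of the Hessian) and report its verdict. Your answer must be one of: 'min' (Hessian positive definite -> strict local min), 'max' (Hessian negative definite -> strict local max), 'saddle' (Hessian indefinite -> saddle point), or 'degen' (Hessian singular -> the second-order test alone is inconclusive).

Compute the Hessian H = grad^2 f:
  H = [[-1, 0], [0, 3]]
Verify stationarity: grad f(x*) = H x* + g = (0, 0).
Eigenvalues of H: -1, 3.
Eigenvalues have mixed signs, so H is indefinite -> x* is a saddle point.

saddle


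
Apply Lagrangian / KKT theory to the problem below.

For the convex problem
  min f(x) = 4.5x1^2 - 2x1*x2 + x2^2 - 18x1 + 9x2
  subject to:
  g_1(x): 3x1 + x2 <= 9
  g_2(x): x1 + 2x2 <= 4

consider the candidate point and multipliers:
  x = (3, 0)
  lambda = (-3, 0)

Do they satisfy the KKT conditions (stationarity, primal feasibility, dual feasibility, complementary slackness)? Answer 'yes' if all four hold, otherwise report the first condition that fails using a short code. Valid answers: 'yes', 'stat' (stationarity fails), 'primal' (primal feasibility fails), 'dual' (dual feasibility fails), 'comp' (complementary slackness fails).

Gradient of f: grad f(x) = Q x + c = (9, 3)
Constraint values g_i(x) = a_i^T x - b_i:
  g_1((3, 0)) = 0
  g_2((3, 0)) = -1
Stationarity residual: grad f(x) + sum_i lambda_i a_i = (0, 0)
  -> stationarity OK
Primal feasibility (all g_i <= 0): OK
Dual feasibility (all lambda_i >= 0): FAILS
Complementary slackness (lambda_i * g_i(x) = 0 for all i): OK

Verdict: the first failing condition is dual_feasibility -> dual.

dual


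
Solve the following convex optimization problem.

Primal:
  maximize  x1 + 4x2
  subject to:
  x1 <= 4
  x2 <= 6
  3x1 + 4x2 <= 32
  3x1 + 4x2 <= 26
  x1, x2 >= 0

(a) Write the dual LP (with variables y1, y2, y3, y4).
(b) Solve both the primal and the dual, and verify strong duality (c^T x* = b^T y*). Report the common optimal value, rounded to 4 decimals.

The standard primal-dual pair for 'max c^T x s.t. A x <= b, x >= 0' is:
  Dual:  min b^T y  s.t.  A^T y >= c,  y >= 0.

So the dual LP is:
  minimize  4y1 + 6y2 + 32y3 + 26y4
  subject to:
    y1 + 3y3 + 3y4 >= 1
    y2 + 4y3 + 4y4 >= 4
    y1, y2, y3, y4 >= 0

Solving the primal: x* = (0.6667, 6).
  primal value c^T x* = 24.6667.
Solving the dual: y* = (0, 2.6667, 0, 0.3333).
  dual value b^T y* = 24.6667.
Strong duality: c^T x* = b^T y*. Confirmed.

24.6667


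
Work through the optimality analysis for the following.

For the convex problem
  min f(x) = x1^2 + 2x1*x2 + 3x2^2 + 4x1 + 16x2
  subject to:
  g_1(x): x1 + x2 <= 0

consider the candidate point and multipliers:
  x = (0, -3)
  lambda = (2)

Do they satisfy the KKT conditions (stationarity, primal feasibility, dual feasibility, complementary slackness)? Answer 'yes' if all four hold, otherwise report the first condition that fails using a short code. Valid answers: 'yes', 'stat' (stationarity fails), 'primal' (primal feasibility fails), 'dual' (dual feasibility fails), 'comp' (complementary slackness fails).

Gradient of f: grad f(x) = Q x + c = (-2, -2)
Constraint values g_i(x) = a_i^T x - b_i:
  g_1((0, -3)) = -3
Stationarity residual: grad f(x) + sum_i lambda_i a_i = (0, 0)
  -> stationarity OK
Primal feasibility (all g_i <= 0): OK
Dual feasibility (all lambda_i >= 0): OK
Complementary slackness (lambda_i * g_i(x) = 0 for all i): FAILS

Verdict: the first failing condition is complementary_slackness -> comp.

comp


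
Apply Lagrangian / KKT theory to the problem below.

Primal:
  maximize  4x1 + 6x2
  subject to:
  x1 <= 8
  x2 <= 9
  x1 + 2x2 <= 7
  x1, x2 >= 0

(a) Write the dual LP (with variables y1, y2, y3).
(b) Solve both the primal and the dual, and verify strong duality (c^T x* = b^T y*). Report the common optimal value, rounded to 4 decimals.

The standard primal-dual pair for 'max c^T x s.t. A x <= b, x >= 0' is:
  Dual:  min b^T y  s.t.  A^T y >= c,  y >= 0.

So the dual LP is:
  minimize  8y1 + 9y2 + 7y3
  subject to:
    y1 + y3 >= 4
    y2 + 2y3 >= 6
    y1, y2, y3 >= 0

Solving the primal: x* = (7, 0).
  primal value c^T x* = 28.
Solving the dual: y* = (0, 0, 4).
  dual value b^T y* = 28.
Strong duality: c^T x* = b^T y*. Confirmed.

28


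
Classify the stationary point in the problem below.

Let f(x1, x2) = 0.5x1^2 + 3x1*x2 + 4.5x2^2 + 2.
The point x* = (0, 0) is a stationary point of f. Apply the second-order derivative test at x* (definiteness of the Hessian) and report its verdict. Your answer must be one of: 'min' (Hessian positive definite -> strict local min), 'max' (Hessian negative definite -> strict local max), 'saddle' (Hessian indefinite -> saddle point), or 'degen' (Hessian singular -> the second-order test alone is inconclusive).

Compute the Hessian H = grad^2 f:
  H = [[1, 3], [3, 9]]
Verify stationarity: grad f(x*) = H x* + g = (0, 0).
Eigenvalues of H: 0, 10.
H has a zero eigenvalue (singular; positive semidefinite but not definite), so H is neither positive definite, negative definite, nor indefinite. The second-order test alone is inconclusive -> degen.
(Indeed, f is constant along the null direction of H through x*, so x* is not a strict local extremum.)

degen


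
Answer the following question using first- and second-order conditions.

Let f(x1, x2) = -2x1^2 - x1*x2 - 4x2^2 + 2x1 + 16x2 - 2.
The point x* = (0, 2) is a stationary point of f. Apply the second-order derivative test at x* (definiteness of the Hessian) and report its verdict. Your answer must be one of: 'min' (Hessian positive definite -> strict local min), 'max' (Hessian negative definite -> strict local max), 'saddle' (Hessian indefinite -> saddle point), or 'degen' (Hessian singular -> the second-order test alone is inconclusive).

Compute the Hessian H = grad^2 f:
  H = [[-4, -1], [-1, -8]]
Verify stationarity: grad f(x*) = H x* + g = (0, 0).
Eigenvalues of H: -8.2361, -3.7639.
Both eigenvalues < 0, so H is negative definite -> x* is a strict local max.

max


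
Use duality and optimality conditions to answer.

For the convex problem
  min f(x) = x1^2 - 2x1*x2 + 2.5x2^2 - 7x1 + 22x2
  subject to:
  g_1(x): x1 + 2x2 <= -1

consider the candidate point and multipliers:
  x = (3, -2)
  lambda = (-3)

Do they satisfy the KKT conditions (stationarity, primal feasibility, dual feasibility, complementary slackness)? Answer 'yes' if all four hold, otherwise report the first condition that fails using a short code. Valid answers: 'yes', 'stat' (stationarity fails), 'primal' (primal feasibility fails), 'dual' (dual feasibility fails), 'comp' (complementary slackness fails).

Gradient of f: grad f(x) = Q x + c = (3, 6)
Constraint values g_i(x) = a_i^T x - b_i:
  g_1((3, -2)) = 0
Stationarity residual: grad f(x) + sum_i lambda_i a_i = (0, 0)
  -> stationarity OK
Primal feasibility (all g_i <= 0): OK
Dual feasibility (all lambda_i >= 0): FAILS
Complementary slackness (lambda_i * g_i(x) = 0 for all i): OK

Verdict: the first failing condition is dual_feasibility -> dual.

dual


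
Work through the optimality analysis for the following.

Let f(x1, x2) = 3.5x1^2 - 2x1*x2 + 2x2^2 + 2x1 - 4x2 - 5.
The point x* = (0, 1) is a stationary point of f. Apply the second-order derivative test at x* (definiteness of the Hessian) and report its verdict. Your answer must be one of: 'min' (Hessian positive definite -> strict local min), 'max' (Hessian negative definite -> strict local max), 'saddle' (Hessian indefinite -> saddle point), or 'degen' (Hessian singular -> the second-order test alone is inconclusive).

Compute the Hessian H = grad^2 f:
  H = [[7, -2], [-2, 4]]
Verify stationarity: grad f(x*) = H x* + g = (0, 0).
Eigenvalues of H: 3, 8.
Both eigenvalues > 0, so H is positive definite -> x* is a strict local min.

min


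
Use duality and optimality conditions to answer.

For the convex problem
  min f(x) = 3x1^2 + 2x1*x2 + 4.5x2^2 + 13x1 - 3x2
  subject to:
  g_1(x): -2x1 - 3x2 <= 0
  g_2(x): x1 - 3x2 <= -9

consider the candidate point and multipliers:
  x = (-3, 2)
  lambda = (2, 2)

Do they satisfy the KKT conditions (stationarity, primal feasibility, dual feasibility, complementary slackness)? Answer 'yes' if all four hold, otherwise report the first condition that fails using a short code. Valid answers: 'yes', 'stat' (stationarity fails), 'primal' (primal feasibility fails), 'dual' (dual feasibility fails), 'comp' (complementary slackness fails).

Gradient of f: grad f(x) = Q x + c = (-1, 9)
Constraint values g_i(x) = a_i^T x - b_i:
  g_1((-3, 2)) = 0
  g_2((-3, 2)) = 0
Stationarity residual: grad f(x) + sum_i lambda_i a_i = (-3, -3)
  -> stationarity FAILS
Primal feasibility (all g_i <= 0): OK
Dual feasibility (all lambda_i >= 0): OK
Complementary slackness (lambda_i * g_i(x) = 0 for all i): OK

Verdict: the first failing condition is stationarity -> stat.

stat


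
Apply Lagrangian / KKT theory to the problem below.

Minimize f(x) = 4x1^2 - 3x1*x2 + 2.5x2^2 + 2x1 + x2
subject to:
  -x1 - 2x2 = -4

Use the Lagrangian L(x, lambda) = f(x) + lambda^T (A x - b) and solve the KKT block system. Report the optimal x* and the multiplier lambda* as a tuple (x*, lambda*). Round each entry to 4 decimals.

Form the Lagrangian:
  L(x, lambda) = (1/2) x^T Q x + c^T x + lambda^T (A x - b)
Stationarity (grad_x L = 0): Q x + c + A^T lambda = 0.
Primal feasibility: A x = b.

This gives the KKT block system:
  [ Q   A^T ] [ x     ]   [-c ]
  [ A    0  ] [ lambda ] = [ b ]

Solving the linear system:
  x*      = (0.7755, 1.6122)
  lambda* = (3.3673)
  f(x*)   = 8.3163

x* = (0.7755, 1.6122), lambda* = (3.3673)


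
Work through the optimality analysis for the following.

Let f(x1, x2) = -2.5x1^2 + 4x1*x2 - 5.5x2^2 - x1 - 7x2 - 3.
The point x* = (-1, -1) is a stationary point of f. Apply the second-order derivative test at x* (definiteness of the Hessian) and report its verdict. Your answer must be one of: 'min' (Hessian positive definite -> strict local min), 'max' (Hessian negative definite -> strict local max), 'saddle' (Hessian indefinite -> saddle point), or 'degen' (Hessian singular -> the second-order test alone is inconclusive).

Compute the Hessian H = grad^2 f:
  H = [[-5, 4], [4, -11]]
Verify stationarity: grad f(x*) = H x* + g = (0, 0).
Eigenvalues of H: -13, -3.
Both eigenvalues < 0, so H is negative definite -> x* is a strict local max.

max


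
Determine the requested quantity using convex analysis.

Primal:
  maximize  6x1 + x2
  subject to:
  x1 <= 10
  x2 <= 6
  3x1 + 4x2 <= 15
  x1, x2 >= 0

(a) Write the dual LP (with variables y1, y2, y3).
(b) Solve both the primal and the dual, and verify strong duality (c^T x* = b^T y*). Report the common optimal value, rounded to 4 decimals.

The standard primal-dual pair for 'max c^T x s.t. A x <= b, x >= 0' is:
  Dual:  min b^T y  s.t.  A^T y >= c,  y >= 0.

So the dual LP is:
  minimize  10y1 + 6y2 + 15y3
  subject to:
    y1 + 3y3 >= 6
    y2 + 4y3 >= 1
    y1, y2, y3 >= 0

Solving the primal: x* = (5, 0).
  primal value c^T x* = 30.
Solving the dual: y* = (0, 0, 2).
  dual value b^T y* = 30.
Strong duality: c^T x* = b^T y*. Confirmed.

30


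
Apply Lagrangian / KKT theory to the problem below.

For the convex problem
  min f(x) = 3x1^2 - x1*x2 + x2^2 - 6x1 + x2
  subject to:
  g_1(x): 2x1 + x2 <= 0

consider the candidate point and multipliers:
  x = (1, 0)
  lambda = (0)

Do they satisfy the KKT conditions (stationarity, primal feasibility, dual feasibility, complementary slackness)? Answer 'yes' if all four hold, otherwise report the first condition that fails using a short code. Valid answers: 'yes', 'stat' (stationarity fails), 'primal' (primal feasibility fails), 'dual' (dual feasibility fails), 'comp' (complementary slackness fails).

Gradient of f: grad f(x) = Q x + c = (0, 0)
Constraint values g_i(x) = a_i^T x - b_i:
  g_1((1, 0)) = 2
Stationarity residual: grad f(x) + sum_i lambda_i a_i = (0, 0)
  -> stationarity OK
Primal feasibility (all g_i <= 0): FAILS
Dual feasibility (all lambda_i >= 0): OK
Complementary slackness (lambda_i * g_i(x) = 0 for all i): OK

Verdict: the first failing condition is primal_feasibility -> primal.

primal


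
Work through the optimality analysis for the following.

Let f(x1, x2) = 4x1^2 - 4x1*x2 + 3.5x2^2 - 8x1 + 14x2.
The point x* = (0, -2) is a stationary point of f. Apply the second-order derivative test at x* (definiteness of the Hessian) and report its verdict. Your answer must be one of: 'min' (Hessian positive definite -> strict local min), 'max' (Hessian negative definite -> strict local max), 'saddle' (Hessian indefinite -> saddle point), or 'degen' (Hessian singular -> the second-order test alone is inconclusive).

Compute the Hessian H = grad^2 f:
  H = [[8, -4], [-4, 7]]
Verify stationarity: grad f(x*) = H x* + g = (0, 0).
Eigenvalues of H: 3.4689, 11.5311.
Both eigenvalues > 0, so H is positive definite -> x* is a strict local min.

min


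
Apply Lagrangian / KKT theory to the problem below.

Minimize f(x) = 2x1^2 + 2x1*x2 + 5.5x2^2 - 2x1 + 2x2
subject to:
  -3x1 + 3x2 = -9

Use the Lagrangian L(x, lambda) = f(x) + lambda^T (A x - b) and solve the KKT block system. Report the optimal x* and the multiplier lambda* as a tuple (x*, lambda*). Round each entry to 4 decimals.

Form the Lagrangian:
  L(x, lambda) = (1/2) x^T Q x + c^T x + lambda^T (A x - b)
Stationarity (grad_x L = 0): Q x + c + A^T lambda = 0.
Primal feasibility: A x = b.

This gives the KKT block system:
  [ Q   A^T ] [ x     ]   [-c ]
  [ A    0  ] [ lambda ] = [ b ]

Solving the linear system:
  x*      = (2.0526, -0.9474)
  lambda* = (1.4386)
  f(x*)   = 3.4737

x* = (2.0526, -0.9474), lambda* = (1.4386)


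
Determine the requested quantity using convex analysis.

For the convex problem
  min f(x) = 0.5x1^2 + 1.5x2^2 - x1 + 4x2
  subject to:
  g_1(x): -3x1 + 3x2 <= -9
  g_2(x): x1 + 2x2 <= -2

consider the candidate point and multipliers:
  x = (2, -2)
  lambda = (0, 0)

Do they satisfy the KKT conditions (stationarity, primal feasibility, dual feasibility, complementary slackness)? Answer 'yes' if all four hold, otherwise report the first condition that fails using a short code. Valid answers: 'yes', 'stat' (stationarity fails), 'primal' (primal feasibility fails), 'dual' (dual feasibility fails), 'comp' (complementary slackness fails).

Gradient of f: grad f(x) = Q x + c = (1, -2)
Constraint values g_i(x) = a_i^T x - b_i:
  g_1((2, -2)) = -3
  g_2((2, -2)) = 0
Stationarity residual: grad f(x) + sum_i lambda_i a_i = (1, -2)
  -> stationarity FAILS
Primal feasibility (all g_i <= 0): OK
Dual feasibility (all lambda_i >= 0): OK
Complementary slackness (lambda_i * g_i(x) = 0 for all i): OK

Verdict: the first failing condition is stationarity -> stat.

stat


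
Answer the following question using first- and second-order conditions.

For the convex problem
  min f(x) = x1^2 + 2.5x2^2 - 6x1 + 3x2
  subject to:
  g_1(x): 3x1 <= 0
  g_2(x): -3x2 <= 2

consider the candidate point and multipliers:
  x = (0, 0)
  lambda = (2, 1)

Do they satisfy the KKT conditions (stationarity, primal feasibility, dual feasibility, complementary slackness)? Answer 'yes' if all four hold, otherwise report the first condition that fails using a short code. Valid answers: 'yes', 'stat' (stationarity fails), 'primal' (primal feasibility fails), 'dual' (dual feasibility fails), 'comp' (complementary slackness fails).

Gradient of f: grad f(x) = Q x + c = (-6, 3)
Constraint values g_i(x) = a_i^T x - b_i:
  g_1((0, 0)) = 0
  g_2((0, 0)) = -2
Stationarity residual: grad f(x) + sum_i lambda_i a_i = (0, 0)
  -> stationarity OK
Primal feasibility (all g_i <= 0): OK
Dual feasibility (all lambda_i >= 0): OK
Complementary slackness (lambda_i * g_i(x) = 0 for all i): FAILS

Verdict: the first failing condition is complementary_slackness -> comp.

comp


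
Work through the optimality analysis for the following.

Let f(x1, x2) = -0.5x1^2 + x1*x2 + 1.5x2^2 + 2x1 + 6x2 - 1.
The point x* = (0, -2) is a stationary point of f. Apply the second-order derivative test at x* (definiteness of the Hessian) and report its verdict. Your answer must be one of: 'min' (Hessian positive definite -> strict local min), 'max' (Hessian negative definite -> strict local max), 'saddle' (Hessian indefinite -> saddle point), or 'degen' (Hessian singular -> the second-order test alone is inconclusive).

Compute the Hessian H = grad^2 f:
  H = [[-1, 1], [1, 3]]
Verify stationarity: grad f(x*) = H x* + g = (0, 0).
Eigenvalues of H: -1.2361, 3.2361.
Eigenvalues have mixed signs, so H is indefinite -> x* is a saddle point.

saddle


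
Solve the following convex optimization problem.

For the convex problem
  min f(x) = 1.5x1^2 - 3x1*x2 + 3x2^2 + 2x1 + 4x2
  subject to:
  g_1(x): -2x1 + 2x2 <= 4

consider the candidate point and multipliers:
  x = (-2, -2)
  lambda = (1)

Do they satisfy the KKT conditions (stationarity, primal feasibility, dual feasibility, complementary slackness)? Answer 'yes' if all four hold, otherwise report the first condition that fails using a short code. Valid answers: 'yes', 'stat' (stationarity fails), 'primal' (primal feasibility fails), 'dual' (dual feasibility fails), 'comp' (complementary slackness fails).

Gradient of f: grad f(x) = Q x + c = (2, -2)
Constraint values g_i(x) = a_i^T x - b_i:
  g_1((-2, -2)) = -4
Stationarity residual: grad f(x) + sum_i lambda_i a_i = (0, 0)
  -> stationarity OK
Primal feasibility (all g_i <= 0): OK
Dual feasibility (all lambda_i >= 0): OK
Complementary slackness (lambda_i * g_i(x) = 0 for all i): FAILS

Verdict: the first failing condition is complementary_slackness -> comp.

comp


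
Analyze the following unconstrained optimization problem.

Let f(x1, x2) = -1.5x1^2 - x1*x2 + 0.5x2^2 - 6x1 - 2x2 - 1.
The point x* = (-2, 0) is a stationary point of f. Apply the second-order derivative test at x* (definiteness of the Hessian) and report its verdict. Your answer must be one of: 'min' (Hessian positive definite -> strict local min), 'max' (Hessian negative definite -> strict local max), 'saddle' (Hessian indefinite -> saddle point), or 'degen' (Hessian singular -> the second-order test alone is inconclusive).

Compute the Hessian H = grad^2 f:
  H = [[-3, -1], [-1, 1]]
Verify stationarity: grad f(x*) = H x* + g = (0, 0).
Eigenvalues of H: -3.2361, 1.2361.
Eigenvalues have mixed signs, so H is indefinite -> x* is a saddle point.

saddle


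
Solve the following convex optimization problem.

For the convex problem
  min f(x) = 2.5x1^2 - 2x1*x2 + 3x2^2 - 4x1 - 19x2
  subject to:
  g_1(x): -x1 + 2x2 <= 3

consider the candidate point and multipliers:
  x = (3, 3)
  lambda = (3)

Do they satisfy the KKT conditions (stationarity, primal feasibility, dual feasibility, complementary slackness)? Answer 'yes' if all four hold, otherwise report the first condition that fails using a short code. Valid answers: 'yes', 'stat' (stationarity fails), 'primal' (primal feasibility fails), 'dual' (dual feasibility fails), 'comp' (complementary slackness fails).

Gradient of f: grad f(x) = Q x + c = (5, -7)
Constraint values g_i(x) = a_i^T x - b_i:
  g_1((3, 3)) = 0
Stationarity residual: grad f(x) + sum_i lambda_i a_i = (2, -1)
  -> stationarity FAILS
Primal feasibility (all g_i <= 0): OK
Dual feasibility (all lambda_i >= 0): OK
Complementary slackness (lambda_i * g_i(x) = 0 for all i): OK

Verdict: the first failing condition is stationarity -> stat.

stat


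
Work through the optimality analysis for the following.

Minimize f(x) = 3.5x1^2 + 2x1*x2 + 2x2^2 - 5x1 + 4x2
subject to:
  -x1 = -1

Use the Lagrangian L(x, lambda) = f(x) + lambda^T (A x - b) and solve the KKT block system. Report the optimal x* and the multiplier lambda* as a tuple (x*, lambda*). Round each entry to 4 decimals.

Form the Lagrangian:
  L(x, lambda) = (1/2) x^T Q x + c^T x + lambda^T (A x - b)
Stationarity (grad_x L = 0): Q x + c + A^T lambda = 0.
Primal feasibility: A x = b.

This gives the KKT block system:
  [ Q   A^T ] [ x     ]   [-c ]
  [ A    0  ] [ lambda ] = [ b ]

Solving the linear system:
  x*      = (1, -1.5)
  lambda* = (-1)
  f(x*)   = -6

x* = (1, -1.5), lambda* = (-1)


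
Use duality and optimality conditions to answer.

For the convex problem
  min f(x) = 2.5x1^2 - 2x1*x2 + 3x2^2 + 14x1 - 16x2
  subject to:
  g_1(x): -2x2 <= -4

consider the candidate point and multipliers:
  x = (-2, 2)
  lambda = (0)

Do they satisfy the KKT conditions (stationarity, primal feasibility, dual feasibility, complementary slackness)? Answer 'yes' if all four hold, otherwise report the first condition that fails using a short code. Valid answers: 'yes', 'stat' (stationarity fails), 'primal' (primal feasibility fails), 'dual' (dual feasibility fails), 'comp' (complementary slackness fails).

Gradient of f: grad f(x) = Q x + c = (0, 0)
Constraint values g_i(x) = a_i^T x - b_i:
  g_1((-2, 2)) = 0
Stationarity residual: grad f(x) + sum_i lambda_i a_i = (0, 0)
  -> stationarity OK
Primal feasibility (all g_i <= 0): OK
Dual feasibility (all lambda_i >= 0): OK
Complementary slackness (lambda_i * g_i(x) = 0 for all i): OK

Verdict: yes, KKT holds.

yes


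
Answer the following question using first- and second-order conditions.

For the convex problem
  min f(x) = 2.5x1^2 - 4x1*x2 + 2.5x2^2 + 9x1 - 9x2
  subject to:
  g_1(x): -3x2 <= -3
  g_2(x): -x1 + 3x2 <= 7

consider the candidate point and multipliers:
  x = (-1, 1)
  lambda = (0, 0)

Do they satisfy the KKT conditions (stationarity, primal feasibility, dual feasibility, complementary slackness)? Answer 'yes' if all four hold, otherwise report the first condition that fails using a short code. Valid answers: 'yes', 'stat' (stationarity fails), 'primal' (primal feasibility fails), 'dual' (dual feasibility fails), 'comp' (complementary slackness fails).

Gradient of f: grad f(x) = Q x + c = (0, 0)
Constraint values g_i(x) = a_i^T x - b_i:
  g_1((-1, 1)) = 0
  g_2((-1, 1)) = -3
Stationarity residual: grad f(x) + sum_i lambda_i a_i = (0, 0)
  -> stationarity OK
Primal feasibility (all g_i <= 0): OK
Dual feasibility (all lambda_i >= 0): OK
Complementary slackness (lambda_i * g_i(x) = 0 for all i): OK

Verdict: yes, KKT holds.

yes


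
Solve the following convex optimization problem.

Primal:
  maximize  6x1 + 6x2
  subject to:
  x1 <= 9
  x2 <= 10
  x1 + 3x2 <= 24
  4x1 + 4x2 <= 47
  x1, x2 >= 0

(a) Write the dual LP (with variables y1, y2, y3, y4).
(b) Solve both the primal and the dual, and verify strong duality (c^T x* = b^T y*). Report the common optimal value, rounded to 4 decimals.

The standard primal-dual pair for 'max c^T x s.t. A x <= b, x >= 0' is:
  Dual:  min b^T y  s.t.  A^T y >= c,  y >= 0.

So the dual LP is:
  minimize  9y1 + 10y2 + 24y3 + 47y4
  subject to:
    y1 + y3 + 4y4 >= 6
    y2 + 3y3 + 4y4 >= 6
    y1, y2, y3, y4 >= 0

Solving the primal: x* = (9, 2.75).
  primal value c^T x* = 70.5.
Solving the dual: y* = (0, 0, 0, 1.5).
  dual value b^T y* = 70.5.
Strong duality: c^T x* = b^T y*. Confirmed.

70.5


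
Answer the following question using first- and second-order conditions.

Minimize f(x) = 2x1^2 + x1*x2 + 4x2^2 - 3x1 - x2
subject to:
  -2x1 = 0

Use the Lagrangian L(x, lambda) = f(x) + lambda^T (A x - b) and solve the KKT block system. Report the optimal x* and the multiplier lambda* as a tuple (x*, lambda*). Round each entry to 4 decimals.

Form the Lagrangian:
  L(x, lambda) = (1/2) x^T Q x + c^T x + lambda^T (A x - b)
Stationarity (grad_x L = 0): Q x + c + A^T lambda = 0.
Primal feasibility: A x = b.

This gives the KKT block system:
  [ Q   A^T ] [ x     ]   [-c ]
  [ A    0  ] [ lambda ] = [ b ]

Solving the linear system:
  x*      = (0, 0.125)
  lambda* = (-1.4375)
  f(x*)   = -0.0625

x* = (0, 0.125), lambda* = (-1.4375)


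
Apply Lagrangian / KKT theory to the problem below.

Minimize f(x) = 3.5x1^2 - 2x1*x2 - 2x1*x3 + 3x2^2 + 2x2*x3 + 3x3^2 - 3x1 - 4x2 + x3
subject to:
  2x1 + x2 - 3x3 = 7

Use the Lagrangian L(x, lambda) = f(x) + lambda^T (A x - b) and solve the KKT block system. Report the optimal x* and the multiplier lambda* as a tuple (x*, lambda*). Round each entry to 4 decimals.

Form the Lagrangian:
  L(x, lambda) = (1/2) x^T Q x + c^T x + lambda^T (A x - b)
Stationarity (grad_x L = 0): Q x + c + A^T lambda = 0.
Primal feasibility: A x = b.

This gives the KKT block system:
  [ Q   A^T ] [ x     ]   [-c ]
  [ A    0  ] [ lambda ] = [ b ]

Solving the linear system:
  x*      = (1, 1.625, -1.125)
  lambda* = (-1.5)
  f(x*)   = -0.0625

x* = (1, 1.625, -1.125), lambda* = (-1.5)


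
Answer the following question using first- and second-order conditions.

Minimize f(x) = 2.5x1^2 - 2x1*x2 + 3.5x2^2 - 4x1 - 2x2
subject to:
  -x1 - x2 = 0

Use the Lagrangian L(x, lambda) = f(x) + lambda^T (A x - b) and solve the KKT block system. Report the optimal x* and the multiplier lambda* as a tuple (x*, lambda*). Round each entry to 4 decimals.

Form the Lagrangian:
  L(x, lambda) = (1/2) x^T Q x + c^T x + lambda^T (A x - b)
Stationarity (grad_x L = 0): Q x + c + A^T lambda = 0.
Primal feasibility: A x = b.

This gives the KKT block system:
  [ Q   A^T ] [ x     ]   [-c ]
  [ A    0  ] [ lambda ] = [ b ]

Solving the linear system:
  x*      = (0.125, -0.125)
  lambda* = (-3.125)
  f(x*)   = -0.125

x* = (0.125, -0.125), lambda* = (-3.125)


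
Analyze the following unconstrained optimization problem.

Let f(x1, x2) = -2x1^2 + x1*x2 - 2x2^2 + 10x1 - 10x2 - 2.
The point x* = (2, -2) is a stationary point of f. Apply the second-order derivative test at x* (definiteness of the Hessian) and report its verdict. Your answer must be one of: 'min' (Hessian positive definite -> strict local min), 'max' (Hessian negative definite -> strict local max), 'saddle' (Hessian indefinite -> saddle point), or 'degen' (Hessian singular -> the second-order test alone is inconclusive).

Compute the Hessian H = grad^2 f:
  H = [[-4, 1], [1, -4]]
Verify stationarity: grad f(x*) = H x* + g = (0, 0).
Eigenvalues of H: -5, -3.
Both eigenvalues < 0, so H is negative definite -> x* is a strict local max.

max


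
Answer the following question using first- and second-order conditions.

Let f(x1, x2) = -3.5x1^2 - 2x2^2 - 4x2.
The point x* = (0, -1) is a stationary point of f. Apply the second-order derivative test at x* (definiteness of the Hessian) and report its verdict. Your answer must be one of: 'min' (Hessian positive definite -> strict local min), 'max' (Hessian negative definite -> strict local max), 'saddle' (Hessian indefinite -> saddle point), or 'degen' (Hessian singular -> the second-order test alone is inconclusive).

Compute the Hessian H = grad^2 f:
  H = [[-7, 0], [0, -4]]
Verify stationarity: grad f(x*) = H x* + g = (0, 0).
Eigenvalues of H: -7, -4.
Both eigenvalues < 0, so H is negative definite -> x* is a strict local max.

max


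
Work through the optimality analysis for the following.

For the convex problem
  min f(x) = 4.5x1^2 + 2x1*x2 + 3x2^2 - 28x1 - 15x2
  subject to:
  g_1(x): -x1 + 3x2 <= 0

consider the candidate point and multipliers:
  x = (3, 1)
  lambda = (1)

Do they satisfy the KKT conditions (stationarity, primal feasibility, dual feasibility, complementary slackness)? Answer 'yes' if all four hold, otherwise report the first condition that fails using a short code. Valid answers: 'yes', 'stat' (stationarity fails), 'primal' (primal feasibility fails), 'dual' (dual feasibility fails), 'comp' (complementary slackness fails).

Gradient of f: grad f(x) = Q x + c = (1, -3)
Constraint values g_i(x) = a_i^T x - b_i:
  g_1((3, 1)) = 0
Stationarity residual: grad f(x) + sum_i lambda_i a_i = (0, 0)
  -> stationarity OK
Primal feasibility (all g_i <= 0): OK
Dual feasibility (all lambda_i >= 0): OK
Complementary slackness (lambda_i * g_i(x) = 0 for all i): OK

Verdict: yes, KKT holds.

yes
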